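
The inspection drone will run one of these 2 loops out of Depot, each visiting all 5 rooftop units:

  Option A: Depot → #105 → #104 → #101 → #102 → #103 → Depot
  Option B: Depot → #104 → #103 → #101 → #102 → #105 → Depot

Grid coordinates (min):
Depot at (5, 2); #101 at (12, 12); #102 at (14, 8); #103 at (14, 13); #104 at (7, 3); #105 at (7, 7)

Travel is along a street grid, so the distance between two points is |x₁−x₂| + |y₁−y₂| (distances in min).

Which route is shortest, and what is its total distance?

44 min — Option B is the shortest.

Option A: 7 + 4 + 14 + 6 + 5 + 20 = 56
Option B: 3 + 17 + 3 + 6 + 8 + 7 = 44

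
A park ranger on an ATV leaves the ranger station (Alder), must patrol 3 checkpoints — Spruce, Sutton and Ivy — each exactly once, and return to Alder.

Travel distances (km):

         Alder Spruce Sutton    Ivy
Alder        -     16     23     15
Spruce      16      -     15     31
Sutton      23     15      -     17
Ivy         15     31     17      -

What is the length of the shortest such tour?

Shortest round trip = 63 km.

Alder-Spruce-Sutton-Ivy-Alder: 16+15+17+15 = 63
Alder-Spruce-Ivy-Sutton-Alder: 16+31+17+23 = 87
Alder-Sutton-Spruce-Ivy-Alder: 23+15+31+15 = 84
The minimum is 63.
One optimal route: Alder → Spruce → Sutton → Ivy → Alder (or its reverse).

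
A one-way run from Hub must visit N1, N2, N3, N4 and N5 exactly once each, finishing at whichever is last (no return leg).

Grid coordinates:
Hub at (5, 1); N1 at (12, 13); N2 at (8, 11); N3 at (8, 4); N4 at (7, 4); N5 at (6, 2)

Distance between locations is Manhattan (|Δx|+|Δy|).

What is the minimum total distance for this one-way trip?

19 — the minimum one-way total.

There are 5! = 120 possible orderings.
Hub→N1→N2→N3→N4→N5: 19+6+7+1+3 = 36
Hub→N1→N2→N3→N5→N4: 19+6+7+4+3 = 39
Hub→N1→N2→N4→N3→N5: 19+6+8+1+4 = 38
Hub→N1→N2→N4→N5→N3: 19+6+8+3+4 = 40
Hub→N1→N2→N5→N3→N4: 19+6+11+4+1 = 41
Hub→N1→N2→N5→N4→N3: 19+6+11+3+1 = 40
Hub→N1→N3→N2→N4→N5: 19+13+7+8+3 = 50
Hub→N1→N3→N2→N5→N4: 19+13+7+11+3 = 53
Hub→N1→N3→N4→N2→N5: 19+13+1+8+11 = 52
Hub→N1→N3→N4→N5→N2: 19+13+1+3+11 = 47
Hub→N1→N3→N5→N2→N4: 19+13+4+11+8 = 55
Hub→N1→N3→N5→N4→N2: 19+13+4+3+8 = 47
Hub→N1→N4→N2→N3→N5: 19+14+8+7+4 = 52
Hub→N1→N4→N2→N5→N3: 19+14+8+11+4 = 56
… (106 more)
Hub→N5→N4→N3→N2→N1: 2+3+1+7+6 = 19  ← best
The minimum is 19.
One shortest path: Hub → N5 → N4 → N3 → N2 → N1.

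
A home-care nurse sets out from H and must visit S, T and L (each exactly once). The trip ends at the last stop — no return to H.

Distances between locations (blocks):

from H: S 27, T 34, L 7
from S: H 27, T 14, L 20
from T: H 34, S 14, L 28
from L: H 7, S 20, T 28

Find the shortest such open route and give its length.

There are 3! = 6 possible orderings.
H → S → T → L: 27+14+28 = 69
H → S → L → T: 27+20+28 = 75
H → T → S → L: 34+14+20 = 68
H → T → L → S: 34+28+20 = 82
H → L → S → T: 7+20+14 = 41
H → L → T → S: 7+28+14 = 49
The minimum is 41.
One shortest path: H → L → S → T.

Minimum one-way distance = 41 blocks.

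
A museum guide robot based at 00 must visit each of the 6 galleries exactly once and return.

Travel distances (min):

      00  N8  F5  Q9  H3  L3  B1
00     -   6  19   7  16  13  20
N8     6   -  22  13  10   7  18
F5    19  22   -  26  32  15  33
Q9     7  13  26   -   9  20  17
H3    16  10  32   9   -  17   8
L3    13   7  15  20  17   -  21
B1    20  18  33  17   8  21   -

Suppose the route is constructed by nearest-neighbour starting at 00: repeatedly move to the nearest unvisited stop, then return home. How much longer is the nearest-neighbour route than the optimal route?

From 00: N8=6, Q9=7, L3=13, H3=16, F5=19, B1=20 → choose N8 (6).
From N8: L3=7, H3=10, Q9=13, B1=18, F5=22 → choose L3 (7).
From L3: F5=15, H3=17, Q9=20, B1=21 → choose F5 (15).
From F5: Q9=26, H3=32, B1=33 → choose Q9 (26).
From Q9: H3=9, B1=17 → choose H3 (9).
From H3: B1=8 → choose B1 (8).
NN route 00 → N8 → L3 → F5 → Q9 → H3 → B1 → 00 costs 91.
Optimal: 00 → F5 → L3 → N8 → H3 → B1 → Q9 → 00 costs 83 (by enumerating all 360 distinct tours).
Excess = 91 − 83 = 8.

Excess over optimum: 8 min.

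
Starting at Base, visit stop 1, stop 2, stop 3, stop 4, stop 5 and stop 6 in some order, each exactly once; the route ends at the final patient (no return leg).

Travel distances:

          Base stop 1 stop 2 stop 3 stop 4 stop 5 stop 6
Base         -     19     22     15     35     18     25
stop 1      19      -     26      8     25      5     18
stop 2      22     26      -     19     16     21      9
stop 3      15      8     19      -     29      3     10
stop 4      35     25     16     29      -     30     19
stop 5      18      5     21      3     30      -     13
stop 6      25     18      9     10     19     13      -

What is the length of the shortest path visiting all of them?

Minimum one-way distance = 62.

There are 6! = 720 possible orderings.
Base→stop 1→stop 2→stop 3→stop 4→stop 5→stop 6: 19+26+19+29+30+13 = 136
Base→stop 1→stop 2→stop 3→stop 4→stop 6→stop 5: 19+26+19+29+19+13 = 125
Base→stop 1→stop 2→stop 3→stop 5→stop 4→stop 6: 19+26+19+3+30+19 = 116
Base→stop 1→stop 2→stop 3→stop 5→stop 6→stop 4: 19+26+19+3+13+19 = 99
Base→stop 1→stop 2→stop 3→stop 6→stop 4→stop 5: 19+26+19+10+19+30 = 123
Base→stop 1→stop 2→stop 3→stop 6→stop 5→stop 4: 19+26+19+10+13+30 = 117
Base→stop 1→stop 2→stop 4→stop 3→stop 5→stop 6: 19+26+16+29+3+13 = 106
Base→stop 1→stop 2→stop 4→stop 3→stop 6→stop 5: 19+26+16+29+10+13 = 113
… (712 more)
Base→stop 1→stop 5→stop 3→stop 6→stop 2→stop 4: 19+5+3+10+9+16 = 62  ← best
The minimum is 62.
One shortest path: Base → stop 1 → stop 5 → stop 3 → stop 6 → stop 2 → stop 4.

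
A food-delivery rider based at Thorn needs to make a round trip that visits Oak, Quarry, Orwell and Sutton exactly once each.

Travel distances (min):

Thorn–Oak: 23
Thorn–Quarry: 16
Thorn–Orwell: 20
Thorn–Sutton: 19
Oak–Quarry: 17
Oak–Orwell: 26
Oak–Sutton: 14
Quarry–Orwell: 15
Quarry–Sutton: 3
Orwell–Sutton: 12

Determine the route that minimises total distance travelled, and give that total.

There are 12 distinct closed tours to check (reversals are equivalent).
Thorn → Oak → Quarry → Orwell → Sutton → Thorn: 23+17+15+12+19 = 86
Thorn → Oak → Quarry → Sutton → Orwell → Thorn: 23+17+3+12+20 = 75
Thorn → Oak → Orwell → Quarry → Sutton → Thorn: 23+26+15+3+19 = 86
Thorn → Oak → Orwell → Sutton → Quarry → Thorn: 23+26+12+3+16 = 80
Thorn → Oak → Sutton → Quarry → Orwell → Thorn: 23+14+3+15+20 = 75
Thorn → Oak → Sutton → Orwell → Quarry → Thorn: 23+14+12+15+16 = 80
Thorn → Quarry → Oak → Orwell → Sutton → Thorn: 16+17+26+12+19 = 90
Thorn → Quarry → Oak → Sutton → Orwell → Thorn: 16+17+14+12+20 = 79
Thorn → Quarry → Orwell → Oak → Sutton → Thorn: 16+15+26+14+19 = 90
Thorn → Quarry → Sutton → Oak → Orwell → Thorn: 16+3+14+26+20 = 79
Thorn → Orwell → Oak → Quarry → Sutton → Thorn: 20+26+17+3+19 = 85
Thorn → Orwell → Quarry → Oak → Sutton → Thorn: 20+15+17+14+19 = 85
The minimum is 75.
One optimal route: Thorn → Oak → Quarry → Sutton → Orwell → Thorn (or its reverse).

75 min — the shortest possible round trip.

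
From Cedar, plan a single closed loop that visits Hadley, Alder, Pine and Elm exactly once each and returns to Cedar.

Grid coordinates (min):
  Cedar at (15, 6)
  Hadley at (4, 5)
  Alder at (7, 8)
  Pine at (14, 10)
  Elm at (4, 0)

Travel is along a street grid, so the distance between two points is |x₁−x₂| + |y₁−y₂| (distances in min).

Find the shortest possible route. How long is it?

Shortest round trip = 42 min.

Cedar-Hadley-Alder-Pine-Elm-Cedar: 12+6+9+20+17 = 64
Cedar-Hadley-Alder-Elm-Pine-Cedar: 12+6+11+20+5 = 54
Cedar-Hadley-Pine-Alder-Elm-Cedar: 12+15+9+11+17 = 64
Cedar-Hadley-Pine-Elm-Alder-Cedar: 12+15+20+11+10 = 68
Cedar-Hadley-Elm-Alder-Pine-Cedar: 12+5+11+9+5 = 42
Cedar-Hadley-Elm-Pine-Alder-Cedar: 12+5+20+9+10 = 56
Cedar-Alder-Hadley-Pine-Elm-Cedar: 10+6+15+20+17 = 68
Cedar-Alder-Hadley-Elm-Pine-Cedar: 10+6+5+20+5 = 46
Cedar-Alder-Pine-Hadley-Elm-Cedar: 10+9+15+5+17 = 56
Cedar-Alder-Elm-Hadley-Pine-Cedar: 10+11+5+15+5 = 46
Cedar-Pine-Hadley-Alder-Elm-Cedar: 5+15+6+11+17 = 54
Cedar-Pine-Alder-Hadley-Elm-Cedar: 5+9+6+5+17 = 42
The minimum is 42.
One optimal route: Cedar → Hadley → Elm → Alder → Pine → Cedar (or its reverse).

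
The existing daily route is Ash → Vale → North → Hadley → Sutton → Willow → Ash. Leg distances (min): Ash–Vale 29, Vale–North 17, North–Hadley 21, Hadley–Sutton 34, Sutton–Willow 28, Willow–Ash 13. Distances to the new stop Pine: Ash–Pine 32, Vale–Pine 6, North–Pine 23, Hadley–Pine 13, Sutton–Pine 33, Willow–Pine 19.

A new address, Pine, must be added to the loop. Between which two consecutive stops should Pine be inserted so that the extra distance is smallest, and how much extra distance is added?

+9 min — insert Pine between Ash and Vale.

Insertion cost between consecutive stops i–j is d(i,Pine) + d(Pine,j) − d(i,j):
  between Ash and Vale: 32 + 6 − 29 = 9
  between Vale and North: 6 + 23 − 17 = 12
  between North and Hadley: 23 + 13 − 21 = 15
  between Hadley and Sutton: 13 + 33 − 34 = 12
  between Sutton and Willow: 33 + 19 − 28 = 24
  between Willow and Ash: 19 + 32 − 13 = 38
Cheapest insertion is between Ash and Vale, adding 9.
New total = 142 + 9 = 151.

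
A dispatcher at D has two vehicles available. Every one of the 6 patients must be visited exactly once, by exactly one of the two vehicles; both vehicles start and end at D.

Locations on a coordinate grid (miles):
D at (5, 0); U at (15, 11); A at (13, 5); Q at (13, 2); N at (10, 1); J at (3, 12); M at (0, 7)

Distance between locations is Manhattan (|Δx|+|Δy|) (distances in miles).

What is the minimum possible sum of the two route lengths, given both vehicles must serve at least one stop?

66 miles — the smallest possible combined total.

Check every non-empty split of the stops between the two vehicles; for each half take its own optimal tour:
  {U} + {A, Q, N, J, M}: 42 + 50 = 92
  {A} + {U, Q, N, J, M}: 26 + 54 = 80
  {U, A} + {Q, N, J, M}: 42 + 50 = 92
  {Q} + {U, A, N, J, M}: 20 + 54 = 74
  {U, Q} + {A, N, J, M}: 42 + 50 = 92
  {A, Q} + {U, N, J, M}: 26 + 54 = 80
  … (31 splits in total)
  {N} + {U, A, Q, J, M}: 12 + 54 = 66  ← best
Best: vehicle 1 D → N → D = 12; vehicle 2 D → Q → A → U → J → M → D = 54; combined 66.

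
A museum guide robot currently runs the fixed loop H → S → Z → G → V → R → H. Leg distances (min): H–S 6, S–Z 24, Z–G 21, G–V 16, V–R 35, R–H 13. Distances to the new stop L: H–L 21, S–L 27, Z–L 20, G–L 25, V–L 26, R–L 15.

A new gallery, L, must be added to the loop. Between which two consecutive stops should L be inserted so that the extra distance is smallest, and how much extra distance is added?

Adding 6 min by placing L on the V–R leg.

Insertion cost between consecutive stops i–j is d(i,L) + d(L,j) − d(i,j):
  between H and S: 21 + 27 − 6 = 42
  between S and Z: 27 + 20 − 24 = 23
  between Z and G: 20 + 25 − 21 = 24
  between G and V: 25 + 26 − 16 = 35
  between V and R: 26 + 15 − 35 = 6
  between R and H: 15 + 21 − 13 = 23
Cheapest insertion is between V and R, adding 6.
New total = 115 + 6 = 121.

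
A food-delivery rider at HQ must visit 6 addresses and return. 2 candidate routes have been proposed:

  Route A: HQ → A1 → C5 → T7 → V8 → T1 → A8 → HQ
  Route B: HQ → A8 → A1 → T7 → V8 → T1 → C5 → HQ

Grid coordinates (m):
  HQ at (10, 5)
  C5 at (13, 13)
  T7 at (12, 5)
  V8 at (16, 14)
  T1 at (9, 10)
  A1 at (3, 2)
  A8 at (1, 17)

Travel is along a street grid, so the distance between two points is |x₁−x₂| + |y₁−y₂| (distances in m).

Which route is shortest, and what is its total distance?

Route A: 10 + 21 + 9 + 13 + 11 + 15 + 21 = 100
Route B: 21 + 17 + 12 + 13 + 11 + 7 + 11 = 92

92 m — Route B is the shortest.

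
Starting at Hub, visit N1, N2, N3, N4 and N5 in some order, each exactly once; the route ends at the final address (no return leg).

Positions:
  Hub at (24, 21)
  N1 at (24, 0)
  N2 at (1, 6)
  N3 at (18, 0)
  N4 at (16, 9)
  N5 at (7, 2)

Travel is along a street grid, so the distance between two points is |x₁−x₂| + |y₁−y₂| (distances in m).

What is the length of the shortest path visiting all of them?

There are 5! = 120 possible orderings.
Hub→N1→N2→N3→N4→N5: 21+29+23+11+16 = 100
Hub→N1→N2→N3→N5→N4: 21+29+23+13+16 = 102
Hub→N1→N2→N4→N3→N5: 21+29+18+11+13 = 92
Hub→N1→N2→N4→N5→N3: 21+29+18+16+13 = 97
Hub→N1→N2→N5→N3→N4: 21+29+10+13+11 = 84
Hub→N1→N2→N5→N4→N3: 21+29+10+16+11 = 87
Hub→N1→N3→N2→N4→N5: 21+6+23+18+16 = 84
Hub→N1→N3→N2→N5→N4: 21+6+23+10+16 = 76
Hub→N1→N3→N4→N2→N5: 21+6+11+18+10 = 66
Hub→N1→N3→N4→N5→N2: 21+6+11+16+10 = 64
Hub→N1→N3→N5→N2→N4: 21+6+13+10+18 = 68
Hub→N1→N3→N5→N4→N2: 21+6+13+16+18 = 74
Hub→N1→N4→N2→N3→N5: 21+17+18+23+13 = 92
Hub→N1→N4→N2→N5→N3: 21+17+18+10+13 = 79
… (106 more)
The minimum is 64.
One shortest path: Hub → N1 → N3 → N4 → N5 → N2.

Shortest open route: 64 m.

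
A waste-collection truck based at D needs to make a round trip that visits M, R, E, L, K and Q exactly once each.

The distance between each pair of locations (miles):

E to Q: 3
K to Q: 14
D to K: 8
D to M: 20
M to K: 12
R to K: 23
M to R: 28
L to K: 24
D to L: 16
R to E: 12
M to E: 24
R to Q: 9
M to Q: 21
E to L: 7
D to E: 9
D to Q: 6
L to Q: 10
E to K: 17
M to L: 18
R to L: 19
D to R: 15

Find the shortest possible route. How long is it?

There are 360 distinct closed tours to check (reversals are equivalent).
D-M-R-E-L-K-Q-D: 20+28+12+7+24+14+6 = 111
D-M-R-E-L-Q-K-D: 20+28+12+7+10+14+8 = 99
D-M-R-E-K-L-Q-D: 20+28+12+17+24+10+6 = 117
D-M-R-E-K-Q-L-D: 20+28+12+17+14+10+16 = 117
D-M-R-E-Q-L-K-D: 20+28+12+3+10+24+8 = 105
D-M-R-E-Q-K-L-D: 20+28+12+3+14+24+16 = 117
D-M-R-L-E-K-Q-D: 20+28+19+7+17+14+6 = 111
D-M-R-L-E-Q-K-D: 20+28+19+7+3+14+8 = 99
… (352 more)
D-R-Q-E-L-M-K-D: 15+9+3+7+18+12+8 = 72  ← best
The minimum is 72.
One optimal route: D → R → Q → E → L → M → K → D (or its reverse).

72 miles — the shortest possible round trip.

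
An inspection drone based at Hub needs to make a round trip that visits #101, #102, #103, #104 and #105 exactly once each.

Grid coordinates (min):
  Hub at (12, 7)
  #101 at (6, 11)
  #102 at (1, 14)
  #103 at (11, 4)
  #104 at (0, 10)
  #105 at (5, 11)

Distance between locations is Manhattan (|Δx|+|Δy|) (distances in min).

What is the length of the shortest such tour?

Shortest round trip = 44 min.

Hub→#101→#102→#103→#104→#105→Hub: 10+8+20+17+6+11 = 72
Hub→#101→#102→#103→#105→#104→Hub: 10+8+20+13+6+15 = 72
Hub→#101→#102→#104→#103→#105→Hub: 10+8+5+17+13+11 = 64
Hub→#101→#102→#104→#105→#103→Hub: 10+8+5+6+13+4 = 46
Hub→#101→#102→#105→#103→#104→Hub: 10+8+7+13+17+15 = 70
Hub→#101→#102→#105→#104→#103→Hub: 10+8+7+6+17+4 = 52
Hub→#101→#103→#102→#104→#105→Hub: 10+12+20+5+6+11 = 64
Hub→#101→#103→#102→#105→#104→Hub: 10+12+20+7+6+15 = 70
Hub→#101→#103→#104→#102→#105→Hub: 10+12+17+5+7+11 = 62
Hub→#101→#103→#104→#105→#102→Hub: 10+12+17+6+7+18 = 70
Hub→#101→#103→#105→#102→#104→Hub: 10+12+13+7+5+15 = 62
Hub→#101→#103→#105→#104→#102→Hub: 10+12+13+6+5+18 = 64
Hub→#101→#104→#102→#103→#105→Hub: 10+7+5+20+13+11 = 66
Hub→#101→#104→#102→#105→#103→Hub: 10+7+5+7+13+4 = 46
… (46 more)
Hub→#101→#105→#102→#104→#103→Hub: 10+1+7+5+17+4 = 44  ← best
The minimum is 44.
One optimal route: Hub → #101 → #105 → #102 → #104 → #103 → Hub (or its reverse).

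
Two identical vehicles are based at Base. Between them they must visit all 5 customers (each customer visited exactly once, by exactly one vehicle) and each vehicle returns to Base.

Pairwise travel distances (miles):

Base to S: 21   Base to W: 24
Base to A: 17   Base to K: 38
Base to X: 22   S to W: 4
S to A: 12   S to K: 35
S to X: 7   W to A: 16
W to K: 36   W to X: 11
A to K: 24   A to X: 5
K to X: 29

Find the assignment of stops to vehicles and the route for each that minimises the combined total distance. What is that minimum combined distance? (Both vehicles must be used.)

133 miles — the smallest possible combined total.

Try each way of splitting the stops between the two vehicles (each non-empty) and, for each split, find the best tour for each vehicle:
  {S} + {W, A, K, X}: 42 + 102 = 144
  {W} + {S, A, K, X}: 48 + 95 = 143
  {S, W} + {A, K, X}: 49 + 89 = 138
  {A} + {S, W, K, X}: 34 + 102 = 136
  {S, A} + {W, K, X}: 50 + 102 = 152
  {W, A} + {S, K, X}: 57 + 95 = 152
  … (15 splits in total)
  {K} + {S, W, A, X}: 76 + 57 = 133  ← best
Best: vehicle 1 Base → K → Base = 76; vehicle 2 Base → W → S → X → A → Base = 57; combined 133.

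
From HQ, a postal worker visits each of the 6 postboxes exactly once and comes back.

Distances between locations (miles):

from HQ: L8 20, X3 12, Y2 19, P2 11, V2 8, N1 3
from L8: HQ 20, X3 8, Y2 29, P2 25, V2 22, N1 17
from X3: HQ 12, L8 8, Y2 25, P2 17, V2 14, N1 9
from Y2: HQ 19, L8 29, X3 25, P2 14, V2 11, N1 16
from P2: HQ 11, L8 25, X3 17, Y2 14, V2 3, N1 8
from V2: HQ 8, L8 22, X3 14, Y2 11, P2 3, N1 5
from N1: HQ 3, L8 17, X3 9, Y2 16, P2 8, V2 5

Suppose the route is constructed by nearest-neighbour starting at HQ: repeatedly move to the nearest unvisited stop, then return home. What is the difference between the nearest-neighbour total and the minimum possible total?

The nearest-neighbour route is 4 miles longer than optimal.

From HQ: N1=3, V2=8, P2=11, X3=12, Y2=19, L8=20 → choose N1 (3).
From N1: V2=5, P2=8, X3=9, Y2=16, L8=17 → choose V2 (5).
From V2: P2=3, Y2=11, X3=14, L8=22 → choose P2 (3).
From P2: Y2=14, X3=17, L8=25 → choose Y2 (14).
From Y2: X3=25, L8=29 → choose X3 (25).
From X3: L8=8 → choose L8 (8).
NN route HQ → N1 → V2 → P2 → Y2 → X3 → L8 → HQ costs 78.
Optimal: HQ → X3 → L8 → Y2 → P2 → V2 → N1 → HQ costs 74 (by enumerating all 360 distinct tours).
Excess = 78 − 74 = 4.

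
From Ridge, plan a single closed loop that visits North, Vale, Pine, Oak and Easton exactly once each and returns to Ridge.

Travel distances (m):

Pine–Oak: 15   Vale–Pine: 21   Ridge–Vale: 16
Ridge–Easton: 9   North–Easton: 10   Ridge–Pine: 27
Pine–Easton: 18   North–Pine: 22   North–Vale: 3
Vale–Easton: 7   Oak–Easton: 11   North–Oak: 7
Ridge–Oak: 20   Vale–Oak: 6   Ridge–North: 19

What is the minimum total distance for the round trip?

Shortest round trip = 68 m.

Ridge → North → Vale → Pine → Oak → Easton → Ridge: 19+3+21+15+11+9 = 78
Ridge → North → Vale → Pine → Easton → Oak → Ridge: 19+3+21+18+11+20 = 92
Ridge → North → Vale → Oak → Pine → Easton → Ridge: 19+3+6+15+18+9 = 70
Ridge → North → Vale → Oak → Easton → Pine → Ridge: 19+3+6+11+18+27 = 84
Ridge → North → Vale → Easton → Pine → Oak → Ridge: 19+3+7+18+15+20 = 82
Ridge → North → Vale → Easton → Oak → Pine → Ridge: 19+3+7+11+15+27 = 82
Ridge → North → Pine → Vale → Oak → Easton → Ridge: 19+22+21+6+11+9 = 88
Ridge → North → Pine → Vale → Easton → Oak → Ridge: 19+22+21+7+11+20 = 100
Ridge → North → Pine → Oak → Vale → Easton → Ridge: 19+22+15+6+7+9 = 78
Ridge → North → Pine → Oak → Easton → Vale → Ridge: 19+22+15+11+7+16 = 90
Ridge → North → Pine → Easton → Vale → Oak → Ridge: 19+22+18+7+6+20 = 92
Ridge → North → Pine → Easton → Oak → Vale → Ridge: 19+22+18+11+6+16 = 92
Ridge → North → Oak → Vale → Pine → Easton → Ridge: 19+7+6+21+18+9 = 80
Ridge → North → Oak → Vale → Easton → Pine → Ridge: 19+7+6+7+18+27 = 84
… (46 more)
Ridge → Vale → North → Oak → Pine → Easton → Ridge: 16+3+7+15+18+9 = 68  ← best
The minimum is 68.
One optimal route: Ridge → Vale → North → Oak → Pine → Easton → Ridge (or its reverse).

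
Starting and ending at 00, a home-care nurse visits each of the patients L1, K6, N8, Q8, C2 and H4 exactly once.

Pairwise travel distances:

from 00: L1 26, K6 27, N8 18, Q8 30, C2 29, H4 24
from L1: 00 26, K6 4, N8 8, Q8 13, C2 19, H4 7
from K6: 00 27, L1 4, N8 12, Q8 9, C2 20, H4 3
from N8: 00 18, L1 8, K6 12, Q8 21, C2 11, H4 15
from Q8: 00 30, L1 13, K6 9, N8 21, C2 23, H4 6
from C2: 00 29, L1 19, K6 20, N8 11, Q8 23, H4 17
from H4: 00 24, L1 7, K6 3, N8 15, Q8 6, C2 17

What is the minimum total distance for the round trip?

Shortest round trip = 91.

With 6 stops there are 6!/2 = 360 distinct round trips (a route and its reverse cost the same).
00→L1→K6→N8→Q8→C2→H4→00: 26+4+12+21+23+17+24 = 127
00→L1→K6→N8→Q8→H4→C2→00: 26+4+12+21+6+17+29 = 115
00→L1→K6→N8→C2→Q8→H4→00: 26+4+12+11+23+6+24 = 106
00→L1→K6→N8→C2→H4→Q8→00: 26+4+12+11+17+6+30 = 106
00→L1→K6→N8→H4→Q8→C2→00: 26+4+12+15+6+23+29 = 115
00→L1→K6→N8→H4→C2→Q8→00: 26+4+12+15+17+23+30 = 127
00→L1→K6→Q8→N8→C2→H4→00: 26+4+9+21+11+17+24 = 112
00→L1→K6→Q8→N8→H4→C2→00: 26+4+9+21+15+17+29 = 121
… (352 more)
00→L1→K6→Q8→H4→C2→N8→00: 26+4+9+6+17+11+18 = 91  ← best
The minimum is 91.
One optimal route: 00 → L1 → K6 → Q8 → H4 → C2 → N8 → 00 (or its reverse).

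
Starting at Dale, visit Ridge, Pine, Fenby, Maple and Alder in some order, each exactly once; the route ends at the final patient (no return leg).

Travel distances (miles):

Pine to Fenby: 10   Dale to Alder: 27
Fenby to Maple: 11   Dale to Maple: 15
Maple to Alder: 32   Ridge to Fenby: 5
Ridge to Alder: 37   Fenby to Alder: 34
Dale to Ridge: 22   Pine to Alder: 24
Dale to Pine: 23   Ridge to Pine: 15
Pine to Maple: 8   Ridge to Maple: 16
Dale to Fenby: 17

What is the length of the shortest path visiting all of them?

There are 5! = 120 possible orderings.
Dale - Ridge - Pine - Fenby - Maple - Alder: 22+15+10+11+32 = 90
Dale - Ridge - Pine - Fenby - Alder - Maple: 22+15+10+34+32 = 113
Dale - Ridge - Pine - Maple - Fenby - Alder: 22+15+8+11+34 = 90
Dale - Ridge - Pine - Maple - Alder - Fenby: 22+15+8+32+34 = 111
Dale - Ridge - Pine - Alder - Fenby - Maple: 22+15+24+34+11 = 106
Dale - Ridge - Pine - Alder - Maple - Fenby: 22+15+24+32+11 = 104
Dale - Ridge - Fenby - Pine - Maple - Alder: 22+5+10+8+32 = 77
Dale - Ridge - Fenby - Pine - Alder - Maple: 22+5+10+24+32 = 93
Dale - Ridge - Fenby - Maple - Pine - Alder: 22+5+11+8+24 = 70
Dale - Ridge - Fenby - Maple - Alder - Pine: 22+5+11+32+24 = 94
Dale - Ridge - Fenby - Alder - Pine - Maple: 22+5+34+24+8 = 93
Dale - Ridge - Fenby - Alder - Maple - Pine: 22+5+34+32+8 = 101
Dale - Ridge - Maple - Pine - Fenby - Alder: 22+16+8+10+34 = 90
Dale - Ridge - Maple - Pine - Alder - Fenby: 22+16+8+24+34 = 104
… (106 more)
The minimum is 70.
One shortest path: Dale → Ridge → Fenby → Maple → Pine → Alder.

70 miles — the minimum one-way total.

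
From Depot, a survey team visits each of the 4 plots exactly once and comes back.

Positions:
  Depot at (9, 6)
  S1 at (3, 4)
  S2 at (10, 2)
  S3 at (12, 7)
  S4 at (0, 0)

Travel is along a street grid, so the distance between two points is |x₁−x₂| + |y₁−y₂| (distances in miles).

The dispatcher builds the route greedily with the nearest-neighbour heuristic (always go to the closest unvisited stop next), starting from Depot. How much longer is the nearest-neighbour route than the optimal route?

The nearest-neighbour route is 4 miles longer than optimal.

From Depot: S3=4, S2=5, S1=8, S4=15 → choose S3 (4).
From S3: S2=7, S1=12, S4=19 → choose S2 (7).
From S2: S1=9, S4=12 → choose S1 (9).
From S1: S4=7 → choose S4 (7).
NN route Depot → S3 → S2 → S1 → S4 → Depot costs 42.
Optimal: Depot → S1 → S4 → S2 → S3 → Depot costs 38 (by enumerating all 12 distinct tours).
Excess = 42 − 38 = 4.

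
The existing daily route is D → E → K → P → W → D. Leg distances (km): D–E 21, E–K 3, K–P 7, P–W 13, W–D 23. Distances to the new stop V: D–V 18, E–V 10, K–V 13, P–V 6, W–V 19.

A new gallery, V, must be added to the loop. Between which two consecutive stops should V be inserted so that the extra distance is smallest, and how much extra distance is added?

Minimum extra distance: 7 km, inserting V between D and E.

Insertion cost between consecutive stops i–j is d(i,V) + d(V,j) − d(i,j):
  between D and E: 18 + 10 − 21 = 7
  between E and K: 10 + 13 − 3 = 20
  between K and P: 13 + 6 − 7 = 12
  between P and W: 6 + 19 − 13 = 12
  between W and D: 19 + 18 − 23 = 14
Cheapest insertion is between D and E, adding 7.
New total = 67 + 7 = 74.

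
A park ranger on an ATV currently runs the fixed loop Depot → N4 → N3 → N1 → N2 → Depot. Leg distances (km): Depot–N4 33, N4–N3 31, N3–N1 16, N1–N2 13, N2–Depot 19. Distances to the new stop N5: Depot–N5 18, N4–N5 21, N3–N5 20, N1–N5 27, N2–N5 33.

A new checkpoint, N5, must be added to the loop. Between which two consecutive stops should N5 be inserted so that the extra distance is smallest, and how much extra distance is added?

+6 km — insert N5 between Depot and N4.

Insertion cost between consecutive stops i–j is d(i,N5) + d(N5,j) − d(i,j):
  between Depot and N4: 18 + 21 − 33 = 6
  between N4 and N3: 21 + 20 − 31 = 10
  between N3 and N1: 20 + 27 − 16 = 31
  between N1 and N2: 27 + 33 − 13 = 47
  between N2 and Depot: 33 + 18 − 19 = 32
Cheapest insertion is between Depot and N4, adding 6.
New total = 112 + 6 = 118.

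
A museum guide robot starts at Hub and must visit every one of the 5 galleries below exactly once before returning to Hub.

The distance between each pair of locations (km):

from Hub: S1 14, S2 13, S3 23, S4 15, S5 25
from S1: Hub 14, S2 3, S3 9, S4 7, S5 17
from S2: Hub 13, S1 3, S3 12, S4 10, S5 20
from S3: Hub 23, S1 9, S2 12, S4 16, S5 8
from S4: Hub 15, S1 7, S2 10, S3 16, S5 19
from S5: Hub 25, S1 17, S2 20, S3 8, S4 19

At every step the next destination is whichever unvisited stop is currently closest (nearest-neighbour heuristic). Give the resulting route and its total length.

From Hub: distances to unvisited — S2=13, S1=14, S4=15, S3=23, S5=25. Nearest is S2 (13).
From S2: distances to unvisited — S1=3, S4=10, S3=12, S5=20. Nearest is S1 (3).
From S1: distances to unvisited — S4=7, S3=9, S5=17. Nearest is S4 (7).
From S4: distances to unvisited — S3=16, S5=19. Nearest is S3 (16).
From S3: distances to unvisited — S5=8. Nearest is S5 (8).
Return S5→Hub: 25.
Total = 13 + 3 + 7 + 16 + 8 + 25 = 72.

Nearest-neighbour total = 72 km; route Hub → S2 → S1 → S4 → S3 → S5 → Hub.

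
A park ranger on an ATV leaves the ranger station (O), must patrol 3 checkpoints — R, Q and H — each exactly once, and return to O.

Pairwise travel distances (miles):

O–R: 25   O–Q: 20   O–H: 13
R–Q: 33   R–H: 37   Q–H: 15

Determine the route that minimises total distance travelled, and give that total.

O → R → Q → H → O: 25+33+15+13 = 86
O → R → H → Q → O: 25+37+15+20 = 97
O → Q → R → H → O: 20+33+37+13 = 103
The minimum is 86.
One optimal route: O → R → Q → H → O (or its reverse).

86 miles — the shortest possible round trip.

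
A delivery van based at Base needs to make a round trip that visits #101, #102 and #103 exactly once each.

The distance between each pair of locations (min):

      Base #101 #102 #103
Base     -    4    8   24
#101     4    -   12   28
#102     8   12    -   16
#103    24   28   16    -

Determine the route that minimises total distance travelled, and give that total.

Base - #101 - #102 - #103 - Base: 4+12+16+24 = 56
Base - #101 - #103 - #102 - Base: 4+28+16+8 = 56
Base - #102 - #101 - #103 - Base: 8+12+28+24 = 72
The minimum is 56.
One optimal route: Base → #101 → #102 → #103 → Base (or its reverse).

Shortest round trip = 56 min.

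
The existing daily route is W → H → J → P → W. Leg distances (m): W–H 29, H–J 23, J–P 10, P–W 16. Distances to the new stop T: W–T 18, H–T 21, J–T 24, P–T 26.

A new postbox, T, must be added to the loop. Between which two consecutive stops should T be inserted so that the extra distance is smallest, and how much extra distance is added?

Minimum extra distance: 10 m, inserting T between W and H.

Insertion cost between consecutive stops i–j is d(i,T) + d(T,j) − d(i,j):
  between W and H: 18 + 21 − 29 = 10
  between H and J: 21 + 24 − 23 = 22
  between J and P: 24 + 26 − 10 = 40
  between P and W: 26 + 18 − 16 = 28
Cheapest insertion is between W and H, adding 10.
New total = 78 + 10 = 88.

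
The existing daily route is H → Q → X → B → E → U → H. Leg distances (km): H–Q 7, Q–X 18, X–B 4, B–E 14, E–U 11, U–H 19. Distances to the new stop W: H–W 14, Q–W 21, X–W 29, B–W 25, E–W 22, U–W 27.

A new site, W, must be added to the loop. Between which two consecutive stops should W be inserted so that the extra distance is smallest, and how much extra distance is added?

Adding 22 km by placing W on the U–H leg.

Insertion cost between consecutive stops i–j is d(i,W) + d(W,j) − d(i,j):
  between H and Q: 14 + 21 − 7 = 28
  between Q and X: 21 + 29 − 18 = 32
  between X and B: 29 + 25 − 4 = 50
  between B and E: 25 + 22 − 14 = 33
  between E and U: 22 + 27 − 11 = 38
  between U and H: 27 + 14 − 19 = 22
Cheapest insertion is between U and H, adding 22.
New total = 73 + 22 = 95.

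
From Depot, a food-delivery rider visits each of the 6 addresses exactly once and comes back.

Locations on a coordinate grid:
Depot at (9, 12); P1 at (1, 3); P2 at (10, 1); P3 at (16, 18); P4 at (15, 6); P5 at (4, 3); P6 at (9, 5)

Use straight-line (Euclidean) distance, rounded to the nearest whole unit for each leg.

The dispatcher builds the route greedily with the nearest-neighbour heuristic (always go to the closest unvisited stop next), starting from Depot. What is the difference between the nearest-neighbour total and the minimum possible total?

From Depot: P6=7, P4=8, P3=9, P5=10, P2=11, P1=12 → choose P6 (7).
From P6: P2=4, P5=5, P4=6, P1=8, P3=15 → choose P2 (4).
From P2: P5=6, P4=7, P1=9, P3=18 → choose P5 (6).
From P5: P1=3, P4=11, P3=19 → choose P1 (3).
From P1: P4=14, P3=21 → choose P4 (14).
From P4: P3=12 → choose P3 (12).
NN route Depot → P6 → P2 → P5 → P1 → P4 → P3 → Depot costs 55.
Optimal: Depot → P1 → P5 → P2 → P6 → P4 → P3 → Depot costs 52 (by enumerating all 360 distinct tours).
Excess = 55 − 52 = 3.

The nearest-neighbour route is 3 longer than optimal.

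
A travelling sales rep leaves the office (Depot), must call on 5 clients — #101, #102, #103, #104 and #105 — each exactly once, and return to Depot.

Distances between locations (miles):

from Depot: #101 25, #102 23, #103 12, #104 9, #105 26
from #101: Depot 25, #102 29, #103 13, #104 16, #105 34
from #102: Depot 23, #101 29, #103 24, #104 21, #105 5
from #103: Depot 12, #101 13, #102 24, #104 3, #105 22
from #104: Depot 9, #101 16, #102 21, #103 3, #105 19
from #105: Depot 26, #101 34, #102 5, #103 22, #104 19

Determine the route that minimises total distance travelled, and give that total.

Depot→#101→#102→#103→#104→#105→Depot: 25+29+24+3+19+26 = 126
Depot→#101→#102→#103→#105→#104→Depot: 25+29+24+22+19+9 = 128
Depot→#101→#102→#104→#103→#105→Depot: 25+29+21+3+22+26 = 126
Depot→#101→#102→#104→#105→#103→Depot: 25+29+21+19+22+12 = 128
Depot→#101→#102→#105→#103→#104→Depot: 25+29+5+22+3+9 = 93
Depot→#101→#102→#105→#104→#103→Depot: 25+29+5+19+3+12 = 93
Depot→#101→#103→#102→#104→#105→Depot: 25+13+24+21+19+26 = 128
Depot→#101→#103→#102→#105→#104→Depot: 25+13+24+5+19+9 = 95
Depot→#101→#103→#104→#102→#105→Depot: 25+13+3+21+5+26 = 93
Depot→#101→#103→#104→#105→#102→Depot: 25+13+3+19+5+23 = 88
Depot→#101→#103→#105→#102→#104→Depot: 25+13+22+5+21+9 = 95
Depot→#101→#103→#105→#104→#102→Depot: 25+13+22+19+21+23 = 123
Depot→#101→#104→#102→#103→#105→Depot: 25+16+21+24+22+26 = 134
Depot→#101→#104→#102→#105→#103→Depot: 25+16+21+5+22+12 = 101
… (46 more)
Depot→#104→#103→#101→#102→#105→Depot: 9+3+13+29+5+26 = 85  ← best
The minimum is 85.
One optimal route: Depot → #104 → #103 → #101 → #102 → #105 → Depot (or its reverse).

Minimum total distance: 85 miles.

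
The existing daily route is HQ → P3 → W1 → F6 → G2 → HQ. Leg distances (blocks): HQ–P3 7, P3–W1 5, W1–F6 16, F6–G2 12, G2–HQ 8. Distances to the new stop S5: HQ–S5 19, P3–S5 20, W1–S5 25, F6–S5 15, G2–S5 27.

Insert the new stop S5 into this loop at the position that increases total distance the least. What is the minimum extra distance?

Minimum extra distance: 24 blocks, inserting S5 between W1 and F6.

Insertion cost between consecutive stops i–j is d(i,S5) + d(S5,j) − d(i,j):
  between HQ and P3: 19 + 20 − 7 = 32
  between P3 and W1: 20 + 25 − 5 = 40
  between W1 and F6: 25 + 15 − 16 = 24
  between F6 and G2: 15 + 27 − 12 = 30
  between G2 and HQ: 27 + 19 − 8 = 38
Cheapest insertion is between W1 and F6, adding 24.
New total = 48 + 24 = 72.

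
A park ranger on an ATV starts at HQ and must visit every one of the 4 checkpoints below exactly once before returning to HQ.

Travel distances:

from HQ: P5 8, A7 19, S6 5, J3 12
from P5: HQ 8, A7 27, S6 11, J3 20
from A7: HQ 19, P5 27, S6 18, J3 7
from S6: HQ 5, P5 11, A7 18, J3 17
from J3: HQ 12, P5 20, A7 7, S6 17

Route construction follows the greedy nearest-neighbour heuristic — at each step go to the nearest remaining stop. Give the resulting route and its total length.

62 along HQ → S6 → P5 → J3 → A7 → HQ.

From HQ: distances to unvisited — S6=5, P5=8, J3=12, A7=19. Nearest is S6 (5).
From S6: distances to unvisited — P5=11, J3=17, A7=18. Nearest is P5 (11).
From P5: distances to unvisited — J3=20, A7=27. Nearest is J3 (20).
From J3: distances to unvisited — A7=7. Nearest is A7 (7).
Return A7→HQ: 19.
Total = 5 + 11 + 20 + 7 + 19 = 62.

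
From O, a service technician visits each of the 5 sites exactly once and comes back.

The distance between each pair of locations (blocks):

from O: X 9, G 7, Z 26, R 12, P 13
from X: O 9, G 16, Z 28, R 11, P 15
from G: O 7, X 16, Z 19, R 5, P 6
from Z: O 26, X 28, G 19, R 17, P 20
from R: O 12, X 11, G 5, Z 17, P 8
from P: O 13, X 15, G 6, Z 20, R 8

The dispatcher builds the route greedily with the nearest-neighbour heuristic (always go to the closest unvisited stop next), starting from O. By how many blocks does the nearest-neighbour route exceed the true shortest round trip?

The nearest-neighbour route is 19 blocks longer than optimal.

O: G=7, X=9, R=12, P=13, Z=26 ⇒ G
G: R=5, P=6, X=16, Z=19 ⇒ R
R: P=8, X=11, Z=17 ⇒ P
P: X=15, Z=20 ⇒ X
X: Z=28 ⇒ Z
NN route O → G → R → P → X → Z → O costs 89.
Optimal: O → X → R → Z → P → G → O costs 70 (by enumerating all 60 distinct tours).
Excess = 89 − 70 = 19.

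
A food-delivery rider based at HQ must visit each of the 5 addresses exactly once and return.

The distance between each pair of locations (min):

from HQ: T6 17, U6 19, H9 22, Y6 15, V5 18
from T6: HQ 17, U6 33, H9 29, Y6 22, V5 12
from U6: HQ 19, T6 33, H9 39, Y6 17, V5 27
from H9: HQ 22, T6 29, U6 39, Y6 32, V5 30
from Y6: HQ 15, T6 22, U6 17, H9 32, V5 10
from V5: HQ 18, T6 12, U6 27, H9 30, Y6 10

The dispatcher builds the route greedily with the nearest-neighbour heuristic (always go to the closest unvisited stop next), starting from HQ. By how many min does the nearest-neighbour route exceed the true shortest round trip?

Excess over optimum: 15 min.

From HQ: Y6=15, T6=17, V5=18, U6=19, H9=22 → choose Y6 (15).
From Y6: V5=10, U6=17, T6=22, H9=32 → choose V5 (10).
From V5: T6=12, U6=27, H9=30 → choose T6 (12).
From T6: H9=29, U6=33 → choose H9 (29).
From H9: U6=39 → choose U6 (39).
NN route HQ → Y6 → V5 → T6 → H9 → U6 → HQ costs 124.
Optimal: HQ → U6 → Y6 → V5 → T6 → H9 → HQ costs 109 (by enumerating all 60 distinct tours).
Excess = 124 − 109 = 15.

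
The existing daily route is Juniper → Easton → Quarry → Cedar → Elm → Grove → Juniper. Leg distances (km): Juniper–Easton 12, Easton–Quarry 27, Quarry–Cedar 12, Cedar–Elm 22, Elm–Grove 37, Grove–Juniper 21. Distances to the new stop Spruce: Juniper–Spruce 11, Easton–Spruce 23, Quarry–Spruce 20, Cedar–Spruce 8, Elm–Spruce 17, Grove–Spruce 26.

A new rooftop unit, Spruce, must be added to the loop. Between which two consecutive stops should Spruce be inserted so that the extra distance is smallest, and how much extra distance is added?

Insertion cost between consecutive stops i–j is d(i,Spruce) + d(Spruce,j) − d(i,j):
  between Juniper and Easton: 11 + 23 − 12 = 22
  between Easton and Quarry: 23 + 20 − 27 = 16
  between Quarry and Cedar: 20 + 8 − 12 = 16
  between Cedar and Elm: 8 + 17 − 22 = 3
  between Elm and Grove: 17 + 26 − 37 = 6
  between Grove and Juniper: 26 + 11 − 21 = 16
Cheapest insertion is between Cedar and Elm, adding 3.
New total = 131 + 3 = 134.

+3 km — insert Spruce between Cedar and Elm.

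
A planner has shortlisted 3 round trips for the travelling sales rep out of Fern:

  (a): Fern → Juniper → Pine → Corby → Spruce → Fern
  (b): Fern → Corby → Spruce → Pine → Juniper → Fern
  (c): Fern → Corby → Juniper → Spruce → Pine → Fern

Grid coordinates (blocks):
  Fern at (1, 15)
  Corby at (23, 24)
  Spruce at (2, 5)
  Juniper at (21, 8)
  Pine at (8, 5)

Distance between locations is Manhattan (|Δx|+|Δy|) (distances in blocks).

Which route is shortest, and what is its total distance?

94 blocks — (c) is the shortest.

(a): 27 + 16 + 34 + 40 + 11 = 128
(b): 31 + 40 + 6 + 16 + 27 = 120
(c): 31 + 18 + 22 + 6 + 17 = 94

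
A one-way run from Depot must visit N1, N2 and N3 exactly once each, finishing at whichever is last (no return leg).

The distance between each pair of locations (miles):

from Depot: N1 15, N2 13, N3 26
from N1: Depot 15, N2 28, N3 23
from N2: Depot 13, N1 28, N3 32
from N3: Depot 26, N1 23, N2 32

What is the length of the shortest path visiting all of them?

There are 3! = 6 possible orderings.
Depot - N1 - N2 - N3: 15+28+32 = 75
Depot - N1 - N3 - N2: 15+23+32 = 70
Depot - N2 - N1 - N3: 13+28+23 = 64
Depot - N2 - N3 - N1: 13+32+23 = 68
Depot - N3 - N1 - N2: 26+23+28 = 77
Depot - N3 - N2 - N1: 26+32+28 = 86
The minimum is 64.
One shortest path: Depot → N2 → N1 → N3.

64 miles — the minimum one-way total.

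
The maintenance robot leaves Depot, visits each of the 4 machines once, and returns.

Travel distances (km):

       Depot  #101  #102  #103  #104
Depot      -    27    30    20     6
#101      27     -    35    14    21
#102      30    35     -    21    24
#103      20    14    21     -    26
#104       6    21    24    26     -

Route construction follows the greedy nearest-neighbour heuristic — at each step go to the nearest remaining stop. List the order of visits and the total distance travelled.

Total distance 92 km via the nearest-neighbour route Depot → #104 → #101 → #103 → #102 → Depot.

At Depot the remaining stops are #104 6, #103 20, #101 27, #102 30; go to #104.
At #104 the remaining stops are #101 21, #102 24, #103 26; go to #101.
At #101 the remaining stops are #103 14, #102 35; go to #103.
At #103 the remaining stops are #102 21; go to #102.
Return #102→Depot: 30.
Total = 6 + 21 + 14 + 21 + 30 = 92.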